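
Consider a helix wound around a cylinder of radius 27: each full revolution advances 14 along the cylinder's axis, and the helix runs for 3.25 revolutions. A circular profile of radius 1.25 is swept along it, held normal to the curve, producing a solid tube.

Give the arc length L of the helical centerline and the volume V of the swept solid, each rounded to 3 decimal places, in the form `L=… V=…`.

2πR = 2π·27 = 169.646003
per-turn = √(169.646003² + 14²) = √(28779.7664 + 196) = √28975.7664 = 170.222697
L = 3.25 × 170.222697 = 553.223764
V = π·1.25² × L = 4.908739 × 553.223764 = 2715.630801

L=553.224 V=2715.631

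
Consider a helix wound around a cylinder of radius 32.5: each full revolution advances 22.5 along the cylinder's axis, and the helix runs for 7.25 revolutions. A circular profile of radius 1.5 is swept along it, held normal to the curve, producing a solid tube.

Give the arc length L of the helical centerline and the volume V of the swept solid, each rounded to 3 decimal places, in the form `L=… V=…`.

2πR = 2π·32.5 = 204.203522
per-turn = √(204.203522² + 22.5²) = √(41699.0786 + 506.25) = √42205.3286 = 205.439355
L = 7.25 × 205.439355 = 1489.435324
V = π·1.5² × L = 7.068583 × 1489.435324 = 10528.197911

L=1489.435 V=10528.198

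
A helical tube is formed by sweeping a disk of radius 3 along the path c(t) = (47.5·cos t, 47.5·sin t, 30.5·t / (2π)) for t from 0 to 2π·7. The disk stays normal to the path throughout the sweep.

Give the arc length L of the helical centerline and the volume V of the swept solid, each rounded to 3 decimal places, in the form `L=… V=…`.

L=2100.040 V=59377.232

2πR = 2π·47.5 = 298.451302
per-turn = √(298.451302² + 30.5²) = √(89073.1797 + 930.25) = √90003.4297 = 300.005716
L = 7 × 300.005716 = 2100.040013
V = π·3² × L = 28.274334 × 2100.040013 = 59377.232494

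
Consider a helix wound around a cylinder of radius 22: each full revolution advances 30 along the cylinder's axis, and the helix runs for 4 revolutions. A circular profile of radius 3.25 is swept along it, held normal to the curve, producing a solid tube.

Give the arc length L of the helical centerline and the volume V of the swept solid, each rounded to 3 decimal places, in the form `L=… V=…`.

L=565.792 V=18774.725

2πR = 2π·22 = 138.230077
per-turn = √(138.230077² + 30²) = √(19107.5541 + 900) = √20007.5541 = 141.448062
L = 4 × 141.448062 = 565.792246
V = π·3.25² × L = 33.183072 × 565.792246 = 18774.725073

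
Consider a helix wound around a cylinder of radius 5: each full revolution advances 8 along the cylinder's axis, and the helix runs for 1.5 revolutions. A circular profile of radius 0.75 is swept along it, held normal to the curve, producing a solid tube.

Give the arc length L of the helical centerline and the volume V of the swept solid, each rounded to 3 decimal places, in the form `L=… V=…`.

L=48.628 V=85.932

2πR = 2π·5 = 31.415927
per-turn = √(31.415927² + 8²) = √(986.9604 + 64) = √1050.9604 = 32.418520
L = 1.5 × 32.418520 = 48.627780
V = π·0.75² × L = 1.767146 × 48.627780 = 85.932381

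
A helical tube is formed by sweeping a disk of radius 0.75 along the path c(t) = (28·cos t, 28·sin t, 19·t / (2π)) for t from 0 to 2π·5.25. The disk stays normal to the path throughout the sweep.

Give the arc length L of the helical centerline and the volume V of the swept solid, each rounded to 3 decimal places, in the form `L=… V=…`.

2πR = 2π·28 = 175.929189
per-turn = √(175.929189² + 19²) = √(30951.0794 + 361) = √31312.0794 = 176.952195
L = 5.25 × 176.952195 = 928.999025
V = π·0.75² × L = 1.767146 × 928.999025 = 1641.676788

L=928.999 V=1641.677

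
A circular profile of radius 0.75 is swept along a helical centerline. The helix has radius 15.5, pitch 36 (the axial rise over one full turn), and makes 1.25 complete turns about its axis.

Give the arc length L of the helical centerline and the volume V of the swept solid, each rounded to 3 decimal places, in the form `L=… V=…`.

L=129.788 V=229.354

2πR = 2π·15.5 = 97.389372
per-turn = √(97.389372² + 36²) = √(9484.6898 + 1296) = √10780.6898 = 103.830101
L = 1.25 × 103.830101 = 129.787626
V = π·0.75² × L = 1.767146 × 129.787626 = 229.353667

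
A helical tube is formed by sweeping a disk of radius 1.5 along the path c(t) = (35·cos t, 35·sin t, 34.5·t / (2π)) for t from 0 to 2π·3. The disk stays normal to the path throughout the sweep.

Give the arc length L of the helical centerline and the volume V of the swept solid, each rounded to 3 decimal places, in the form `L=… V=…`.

L=667.804 V=4720.426

2πR = 2π·35 = 219.911486
per-turn = √(219.911486² + 34.5²) = √(48361.0616 + 1190.25) = √49551.3116 = 222.601239
L = 3 × 222.601239 = 667.803717
V = π·1.5² × L = 7.068583 × 667.803717 = 4720.426314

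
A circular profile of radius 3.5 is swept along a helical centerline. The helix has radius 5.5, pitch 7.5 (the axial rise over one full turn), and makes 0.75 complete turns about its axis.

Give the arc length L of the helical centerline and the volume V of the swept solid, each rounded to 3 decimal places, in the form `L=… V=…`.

2πR = 2π·5.5 = 34.557519
per-turn = √(34.557519² + 7.5²) = √(1194.2221 + 56.25) = √1250.4721 = 35.362015
L = 0.75 × 35.362015 = 26.521512
V = π·3.5² × L = 38.484510 × 26.521512 = 1020.667376

L=26.522 V=1020.667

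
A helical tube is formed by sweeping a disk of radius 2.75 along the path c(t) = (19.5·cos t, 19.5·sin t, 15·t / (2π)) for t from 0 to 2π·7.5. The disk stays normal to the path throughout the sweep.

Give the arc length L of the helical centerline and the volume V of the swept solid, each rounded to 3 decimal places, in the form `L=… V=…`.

2πR = 2π·19.5 = 122.522113
per-turn = √(122.522113² + 15²) = √(15011.6683 + 225) = √15236.6683 = 123.436900
L = 7.5 × 123.436900 = 925.776750
V = π·2.75² × L = 23.758294 × 925.776750 = 21994.876624

L=925.777 V=21994.877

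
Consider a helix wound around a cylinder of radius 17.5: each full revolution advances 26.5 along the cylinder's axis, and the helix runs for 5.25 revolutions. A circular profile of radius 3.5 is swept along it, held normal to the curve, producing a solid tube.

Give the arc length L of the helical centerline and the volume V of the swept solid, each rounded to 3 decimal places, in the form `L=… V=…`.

2πR = 2π·17.5 = 109.955743
per-turn = √(109.955743² + 26.5²) = √(12090.2654 + 702.25) = √12792.5154 = 113.104003
L = 5.25 × 113.104003 = 593.796013
V = π·3.5² × L = 38.484510 × 593.796013 = 22851.948618

L=593.796 V=22851.949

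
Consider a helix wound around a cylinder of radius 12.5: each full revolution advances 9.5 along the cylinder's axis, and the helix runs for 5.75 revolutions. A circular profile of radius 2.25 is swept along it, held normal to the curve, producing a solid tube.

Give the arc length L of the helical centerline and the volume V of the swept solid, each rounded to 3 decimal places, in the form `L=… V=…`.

2πR = 2π·12.5 = 78.539816
per-turn = √(78.539816² + 9.5²) = √(6168.5028 + 90.25) = √6258.7528 = 79.112279
L = 5.75 × 79.112279 = 454.895607
V = π·2.25² × L = 15.904313 × 454.895607 = 7234.802021

L=454.896 V=7234.802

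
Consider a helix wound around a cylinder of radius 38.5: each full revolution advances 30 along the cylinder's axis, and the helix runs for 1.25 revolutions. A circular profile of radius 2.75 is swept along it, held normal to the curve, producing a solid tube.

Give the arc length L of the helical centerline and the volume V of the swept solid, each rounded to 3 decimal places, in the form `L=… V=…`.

2πR = 2π·38.5 = 241.902634
per-turn = √(241.902634² + 30²) = √(58516.8845 + 900) = √59416.8845 = 243.755789
L = 1.25 × 243.755789 = 304.694736
V = π·2.75² × L = 23.758294 × 304.694736 = 7239.027248

L=304.695 V=7239.027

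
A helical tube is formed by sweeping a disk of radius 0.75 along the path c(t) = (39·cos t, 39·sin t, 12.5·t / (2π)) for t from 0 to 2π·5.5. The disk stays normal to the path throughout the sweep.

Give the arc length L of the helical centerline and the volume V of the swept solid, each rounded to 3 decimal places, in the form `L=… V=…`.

2πR = 2π·39 = 245.044227
per-turn = √(245.044227² + 12.5²) = √(60046.6732 + 156.25) = √60202.9232 = 245.362840
L = 5.5 × 245.362840 = 1349.495619
V = π·0.75² × L = 1.767146 × 1349.495619 = 2384.755607

L=1349.496 V=2384.756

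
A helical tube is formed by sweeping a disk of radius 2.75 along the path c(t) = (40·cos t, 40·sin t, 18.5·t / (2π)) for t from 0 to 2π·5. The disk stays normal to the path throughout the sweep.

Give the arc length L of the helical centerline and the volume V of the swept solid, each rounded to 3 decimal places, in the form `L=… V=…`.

2πR = 2π·40 = 251.327412
per-turn = √(251.327412² + 18.5²) = √(63165.4682 + 342.25) = √63507.7182 = 252.007377
L = 5 × 252.007377 = 1260.036886
V = π·2.75² × L = 23.758294 × 1260.036886 = 29936.327347

L=1260.037 V=29936.327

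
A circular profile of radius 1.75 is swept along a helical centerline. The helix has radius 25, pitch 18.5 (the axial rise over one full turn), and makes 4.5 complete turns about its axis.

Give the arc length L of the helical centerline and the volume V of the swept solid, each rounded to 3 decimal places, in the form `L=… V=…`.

2πR = 2π·25 = 157.079633
per-turn = √(157.079633² + 18.5²) = √(24674.0110 + 342.25) = √25016.2610 = 158.165296
L = 4.5 × 158.165296 = 711.743834
V = π·1.75² × L = 9.621128 × 711.743834 = 6847.778176

L=711.744 V=6847.778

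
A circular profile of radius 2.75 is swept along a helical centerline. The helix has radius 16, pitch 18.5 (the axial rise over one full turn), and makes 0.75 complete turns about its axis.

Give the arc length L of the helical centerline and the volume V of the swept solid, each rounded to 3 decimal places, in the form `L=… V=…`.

L=76.664 V=1821.412

2πR = 2π·16 = 100.530965
per-turn = √(100.530965² + 18.5²) = √(10106.4749 + 342.25) = √10448.7249 = 102.219005
L = 0.75 × 102.219005 = 76.664253
V = π·2.75² × L = 23.758294 × 76.664253 = 1821.411907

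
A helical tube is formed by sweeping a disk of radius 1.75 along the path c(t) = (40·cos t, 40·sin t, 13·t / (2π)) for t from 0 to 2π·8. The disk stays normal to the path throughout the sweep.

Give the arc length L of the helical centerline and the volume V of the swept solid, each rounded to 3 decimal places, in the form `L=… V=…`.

L=2013.307 V=19370.285

2πR = 2π·40 = 251.327412
per-turn = √(251.327412² + 13²) = √(63165.4682 + 169) = √63334.4682 = 251.663403
L = 8 × 251.663403 = 2013.307220
V = π·1.75² × L = 9.621128 × 2013.307220 = 19370.285465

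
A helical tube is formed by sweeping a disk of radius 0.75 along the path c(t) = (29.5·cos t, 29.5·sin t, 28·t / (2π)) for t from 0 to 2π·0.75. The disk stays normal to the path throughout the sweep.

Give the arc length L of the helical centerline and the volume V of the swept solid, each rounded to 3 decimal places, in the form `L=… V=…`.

2πR = 2π·29.5 = 185.353967
per-turn = √(185.353967² + 28²) = √(34356.0929 + 784) = √35140.0929 = 187.456910
L = 0.75 × 187.456910 = 140.592682
V = π·0.75² × L = 1.767146 × 140.592682 = 248.447777

L=140.593 V=248.448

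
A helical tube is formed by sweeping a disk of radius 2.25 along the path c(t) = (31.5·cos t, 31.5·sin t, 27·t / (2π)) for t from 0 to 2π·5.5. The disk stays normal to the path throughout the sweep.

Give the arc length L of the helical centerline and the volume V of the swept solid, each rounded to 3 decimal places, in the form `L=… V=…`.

L=1098.644 V=17473.182

2πR = 2π·31.5 = 197.920337
per-turn = √(197.920337² + 27²) = √(39172.4599 + 729) = √39901.4599 = 199.753498
L = 5.5 × 199.753498 = 1098.644238
V = π·2.25² × L = 15.904313 × 1098.644238 = 17473.181622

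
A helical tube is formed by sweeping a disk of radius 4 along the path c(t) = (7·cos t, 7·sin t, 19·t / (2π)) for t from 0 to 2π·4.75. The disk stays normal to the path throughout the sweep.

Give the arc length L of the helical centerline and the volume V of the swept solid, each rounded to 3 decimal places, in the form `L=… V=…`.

2πR = 2π·7 = 43.982297
per-turn = √(43.982297² + 19²) = √(1934.4425 + 361) = √2295.4425 = 47.910776
L = 4.75 × 47.910776 = 227.576186
V = π·4² × L = 50.265482 × 227.576186 = 11439.226799

L=227.576 V=11439.227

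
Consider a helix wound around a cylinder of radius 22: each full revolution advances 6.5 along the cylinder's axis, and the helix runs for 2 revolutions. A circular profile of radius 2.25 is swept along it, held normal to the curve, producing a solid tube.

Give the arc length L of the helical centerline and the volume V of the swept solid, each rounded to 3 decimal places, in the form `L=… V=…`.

L=276.766 V=4401.767

2πR = 2π·22 = 138.230077
per-turn = √(138.230077² + 6.5²) = √(19107.5541 + 42.25) = √19149.8041 = 138.382817
L = 2 × 138.382817 = 276.765635
V = π·2.25² × L = 15.904313 × 276.765635 = 4401.767227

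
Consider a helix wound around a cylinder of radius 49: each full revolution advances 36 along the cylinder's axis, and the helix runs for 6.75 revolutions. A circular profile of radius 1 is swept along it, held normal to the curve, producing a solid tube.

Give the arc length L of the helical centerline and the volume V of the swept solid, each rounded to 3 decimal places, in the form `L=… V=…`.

L=2092.322 V=6573.224

2πR = 2π·49 = 307.876080
per-turn = √(307.876080² + 36²) = √(94787.6807 + 1296) = √96083.6807 = 309.973677
L = 6.75 × 309.973677 = 2092.322322
V = π·1² × L = 3.141593 × 2092.322322 = 6573.224437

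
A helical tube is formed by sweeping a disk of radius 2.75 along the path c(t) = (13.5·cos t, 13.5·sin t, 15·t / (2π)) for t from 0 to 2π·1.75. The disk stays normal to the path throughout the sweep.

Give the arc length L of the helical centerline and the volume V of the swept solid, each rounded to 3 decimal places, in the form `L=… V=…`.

2πR = 2π·13.5 = 84.823002
per-turn = √(84.823002² + 15²) = √(7194.9416 + 225) = √7419.9416 = 86.139083
L = 1.75 × 86.139083 = 150.743395
V = π·2.75² × L = 23.758294 × 150.743395 = 3581.405967

L=150.743 V=3581.406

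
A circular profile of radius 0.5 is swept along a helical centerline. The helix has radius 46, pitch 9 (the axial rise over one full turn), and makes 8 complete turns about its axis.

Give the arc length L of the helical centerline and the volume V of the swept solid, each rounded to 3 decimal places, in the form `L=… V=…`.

L=2313.333 V=1816.887

2πR = 2π·46 = 289.026524
per-turn = √(289.026524² + 9²) = √(83536.3317 + 81) = √83617.3317 = 289.166616
L = 8 × 289.166616 = 2313.332926
V = π·0.5² × L = 0.785398 × 2313.332926 = 1816.887431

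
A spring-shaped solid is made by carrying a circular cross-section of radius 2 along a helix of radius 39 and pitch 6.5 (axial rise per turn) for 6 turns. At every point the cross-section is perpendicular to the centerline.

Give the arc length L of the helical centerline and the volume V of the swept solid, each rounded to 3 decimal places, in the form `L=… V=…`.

L=1470.783 V=18482.398

2πR = 2π·39 = 245.044227
per-turn = √(245.044227² + 6.5²) = √(60046.6732 + 42.25) = √60088.9232 = 245.130421
L = 6 × 245.130421 = 1470.782524
V = π·2² × L = 12.566371 × 1470.782524 = 18482.398296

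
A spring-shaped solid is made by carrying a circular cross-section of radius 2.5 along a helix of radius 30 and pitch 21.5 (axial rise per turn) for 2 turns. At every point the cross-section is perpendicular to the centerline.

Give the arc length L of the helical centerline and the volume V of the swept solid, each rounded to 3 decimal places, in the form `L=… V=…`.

L=379.436 V=7450.199

2πR = 2π·30 = 188.495559
per-turn = √(188.495559² + 21.5²) = √(35530.5758 + 462.25) = √35992.8258 = 189.717753
L = 2 × 189.717753 = 379.435506
V = π·2.5² × L = 19.634954 × 379.435506 = 7450.198743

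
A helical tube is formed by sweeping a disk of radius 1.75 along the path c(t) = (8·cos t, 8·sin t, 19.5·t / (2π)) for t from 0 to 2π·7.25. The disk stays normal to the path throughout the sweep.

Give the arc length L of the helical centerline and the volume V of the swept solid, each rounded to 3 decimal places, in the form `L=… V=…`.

L=390.887 V=3760.769

2πR = 2π·8 = 50.265482
per-turn = √(50.265482² + 19.5²) = √(2526.6187 + 380.25) = √2906.8687 = 53.915385
L = 7.25 × 53.915385 = 390.886540
V = π·1.75² × L = 9.621128 × 390.886540 = 3760.769244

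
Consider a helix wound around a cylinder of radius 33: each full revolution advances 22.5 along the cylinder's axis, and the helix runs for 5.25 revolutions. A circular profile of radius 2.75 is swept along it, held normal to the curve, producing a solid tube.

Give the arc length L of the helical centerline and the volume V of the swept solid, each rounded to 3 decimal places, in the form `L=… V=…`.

2πR = 2π·33 = 207.345115
per-turn = √(207.345115² + 22.5²) = √(42991.9968 + 506.25) = √43498.2468 = 208.562333
L = 5.25 × 208.562333 = 1094.952249
V = π·2.75² × L = 23.758294 × 1094.952249 = 26014.197922

L=1094.952 V=26014.198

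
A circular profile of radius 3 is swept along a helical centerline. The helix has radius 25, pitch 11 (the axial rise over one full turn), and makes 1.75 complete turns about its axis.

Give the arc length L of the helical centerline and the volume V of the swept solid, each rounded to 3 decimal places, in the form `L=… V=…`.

L=275.563 V=7791.348

2πR = 2π·25 = 157.079633
per-turn = √(157.079633² + 11²) = √(24674.0110 + 121) = √24795.0110 = 157.464317
L = 1.75 × 157.464317 = 275.562554
V = π·3² × L = 28.274334 × 275.562554 = 7791.347659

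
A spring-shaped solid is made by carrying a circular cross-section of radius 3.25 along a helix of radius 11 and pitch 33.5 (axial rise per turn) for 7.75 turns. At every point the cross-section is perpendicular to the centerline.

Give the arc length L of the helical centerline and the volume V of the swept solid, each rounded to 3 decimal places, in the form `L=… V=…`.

L=595.245 V=19752.069

2πR = 2π·11 = 69.115038
per-turn = √(69.115038² + 33.5²) = √(4776.8885 + 1122.25) = √5899.1385 = 76.805850
L = 7.75 × 76.805850 = 595.245334
V = π·3.25² × L = 33.183072 × 595.245334 = 19752.069025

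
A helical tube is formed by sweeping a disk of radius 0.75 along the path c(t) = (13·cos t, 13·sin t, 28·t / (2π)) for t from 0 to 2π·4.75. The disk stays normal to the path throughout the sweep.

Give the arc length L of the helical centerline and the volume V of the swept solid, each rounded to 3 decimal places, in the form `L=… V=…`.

2πR = 2π·13 = 81.681409
per-turn = √(81.681409² + 28²) = √(6671.8526 + 784) = √7455.8526 = 86.347279
L = 4.75 × 86.347279 = 410.149575
V = π·0.75² × L = 1.767146 × 410.149575 = 724.794126

L=410.150 V=724.794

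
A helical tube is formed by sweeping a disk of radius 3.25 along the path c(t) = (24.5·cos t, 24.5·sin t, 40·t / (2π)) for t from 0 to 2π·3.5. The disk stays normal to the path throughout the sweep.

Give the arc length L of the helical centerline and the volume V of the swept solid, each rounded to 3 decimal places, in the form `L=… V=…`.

L=556.675 V=18472.193

2πR = 2π·24.5 = 153.938040
per-turn = √(153.938040² + 40²) = √(23696.9202 + 1600) = √25296.9202 = 159.050056
L = 3.5 × 159.050056 = 556.675194
V = π·3.25² × L = 33.183072 × 556.675194 = 18472.193281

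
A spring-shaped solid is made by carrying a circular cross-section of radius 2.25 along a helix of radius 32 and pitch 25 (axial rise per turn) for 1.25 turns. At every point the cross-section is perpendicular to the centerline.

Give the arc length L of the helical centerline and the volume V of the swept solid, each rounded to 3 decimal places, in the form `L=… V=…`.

2πR = 2π·32 = 201.061930
per-turn = √(201.061930² + 25²) = √(40425.8996 + 625) = √41050.8996 = 202.610216
L = 1.25 × 202.610216 = 253.262770
V = π·2.25² × L = 15.904313 × 253.262770 = 4027.970317

L=253.263 V=4027.970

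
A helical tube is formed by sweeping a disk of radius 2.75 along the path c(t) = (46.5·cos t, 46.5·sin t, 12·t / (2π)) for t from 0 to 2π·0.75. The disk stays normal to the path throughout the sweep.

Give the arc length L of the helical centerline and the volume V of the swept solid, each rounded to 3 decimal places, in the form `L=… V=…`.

L=219.311 V=5210.451

2πR = 2π·46.5 = 292.168117
per-turn = √(292.168117² + 12²) = √(85362.2085 + 144) = √85506.2085 = 292.414446
L = 0.75 × 292.414446 = 219.310835
V = π·2.75² × L = 23.758294 × 219.310835 = 5210.451388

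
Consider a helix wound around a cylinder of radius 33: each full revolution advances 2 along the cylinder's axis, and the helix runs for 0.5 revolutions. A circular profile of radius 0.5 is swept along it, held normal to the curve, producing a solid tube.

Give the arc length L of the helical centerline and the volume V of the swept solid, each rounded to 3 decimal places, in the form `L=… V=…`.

L=103.677 V=81.428

2πR = 2π·33 = 207.345115
per-turn = √(207.345115² + 2²) = √(42991.9968 + 4) = √42995.9968 = 207.354761
L = 0.5 × 207.354761 = 103.677380
V = π·0.5² × L = 0.785398 × 103.677380 = 81.428024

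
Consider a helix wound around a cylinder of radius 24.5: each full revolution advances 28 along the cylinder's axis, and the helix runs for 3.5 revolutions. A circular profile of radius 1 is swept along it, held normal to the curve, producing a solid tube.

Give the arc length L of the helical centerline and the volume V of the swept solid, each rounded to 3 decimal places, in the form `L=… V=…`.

2πR = 2π·24.5 = 153.938040
per-turn = √(153.938040² + 28²) = √(23696.9202 + 784) = √24480.9202 = 156.463798
L = 3.5 × 156.463798 = 547.623294
V = π·1² × L = 3.141593 × 547.623294 = 1720.409317

L=547.623 V=1720.409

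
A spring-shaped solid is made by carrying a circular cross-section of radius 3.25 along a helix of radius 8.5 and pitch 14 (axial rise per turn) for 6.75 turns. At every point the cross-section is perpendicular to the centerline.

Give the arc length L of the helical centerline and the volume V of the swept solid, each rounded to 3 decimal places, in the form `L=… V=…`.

2πR = 2π·8.5 = 53.407075
per-turn = √(53.407075² + 14²) = √(2852.3157 + 196) = √3048.3157 = 55.211554
L = 6.75 × 55.211554 = 372.677988
V = π·3.25² × L = 33.183072 × 372.677988 = 12366.600662

L=372.678 V=12366.601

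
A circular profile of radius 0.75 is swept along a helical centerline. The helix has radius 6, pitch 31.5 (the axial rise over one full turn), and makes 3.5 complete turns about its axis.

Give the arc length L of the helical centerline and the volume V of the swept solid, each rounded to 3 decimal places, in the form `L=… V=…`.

L=171.945 V=303.852

2πR = 2π·6 = 37.699112
per-turn = √(37.699112² + 31.5²) = √(1421.2230 + 992.25) = √2413.4730 = 49.127111
L = 3.5 × 49.127111 = 171.944888
V = π·0.75² × L = 1.767146 × 171.944888 = 303.851699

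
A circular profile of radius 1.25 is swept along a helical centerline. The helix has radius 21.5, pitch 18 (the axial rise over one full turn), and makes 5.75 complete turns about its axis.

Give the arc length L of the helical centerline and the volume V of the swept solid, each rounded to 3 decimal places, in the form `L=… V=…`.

L=783.624 V=3846.605

2πR = 2π·21.5 = 135.088484
per-turn = √(135.088484² + 18²) = √(18248.8985 + 324) = √18572.8985 = 136.282422
L = 5.75 × 136.282422 = 783.623926
V = π·1.25² × L = 4.908739 × 783.623926 = 3846.604953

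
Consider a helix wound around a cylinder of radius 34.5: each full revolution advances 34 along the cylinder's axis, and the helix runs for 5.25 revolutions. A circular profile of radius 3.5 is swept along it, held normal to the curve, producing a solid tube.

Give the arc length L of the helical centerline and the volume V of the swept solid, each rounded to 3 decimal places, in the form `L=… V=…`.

L=1151.956 V=44332.447

2πR = 2π·34.5 = 216.769893
per-turn = √(216.769893² + 34²) = √(46989.1866 + 1156) = √48145.1866 = 219.420114
L = 5.25 × 219.420114 = 1151.955600
V = π·3.5² × L = 38.484510 × 1151.955600 = 44332.446815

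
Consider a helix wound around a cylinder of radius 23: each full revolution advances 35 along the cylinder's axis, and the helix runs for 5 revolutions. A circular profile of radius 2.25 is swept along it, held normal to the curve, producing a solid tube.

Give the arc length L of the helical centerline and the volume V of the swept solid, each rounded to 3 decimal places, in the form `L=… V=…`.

2πR = 2π·23 = 144.513262
per-turn = √(144.513262² + 35²) = √(20884.0829 + 1225) = √22109.0829 = 148.691233
L = 5 × 148.691233 = 743.456167
V = π·2.25² × L = 15.904313 × 743.456167 = 11824.159446

L=743.456 V=11824.159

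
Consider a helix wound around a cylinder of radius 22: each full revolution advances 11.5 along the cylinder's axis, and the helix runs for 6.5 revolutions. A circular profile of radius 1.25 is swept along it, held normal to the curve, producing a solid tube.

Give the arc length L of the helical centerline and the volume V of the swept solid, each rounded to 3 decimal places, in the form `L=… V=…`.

L=901.600 V=4425.716

2πR = 2π·22 = 138.230077
per-turn = √(138.230077² + 11.5²) = √(19107.5541 + 132.25) = √19239.8041 = 138.707621
L = 6.5 × 138.707621 = 901.599536
V = π·1.25² × L = 4.908739 × 901.599536 = 4425.716375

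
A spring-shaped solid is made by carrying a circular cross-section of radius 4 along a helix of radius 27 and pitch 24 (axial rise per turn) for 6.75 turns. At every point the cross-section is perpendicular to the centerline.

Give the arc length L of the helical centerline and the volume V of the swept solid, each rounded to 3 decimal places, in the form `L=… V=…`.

2πR = 2π·27 = 169.646003
per-turn = √(169.646003² + 24²) = √(28779.7664 + 576) = √29355.7664 = 171.335246
L = 6.75 × 171.335246 = 1156.512909
V = π·4² × L = 50.265482 × 1156.512909 = 58132.679327

L=1156.513 V=58132.679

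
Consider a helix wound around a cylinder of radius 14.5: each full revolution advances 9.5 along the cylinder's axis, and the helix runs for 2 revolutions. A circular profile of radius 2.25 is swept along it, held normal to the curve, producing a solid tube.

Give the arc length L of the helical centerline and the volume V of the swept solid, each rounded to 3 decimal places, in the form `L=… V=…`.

L=183.200 V=2913.675

2πR = 2π·14.5 = 91.106187
per-turn = √(91.106187² + 9.5²) = √(8300.3373 + 90.25) = √8390.5873 = 91.600149
L = 2 × 91.600149 = 183.200298
V = π·2.25² × L = 15.904313 × 183.200298 = 2913.674847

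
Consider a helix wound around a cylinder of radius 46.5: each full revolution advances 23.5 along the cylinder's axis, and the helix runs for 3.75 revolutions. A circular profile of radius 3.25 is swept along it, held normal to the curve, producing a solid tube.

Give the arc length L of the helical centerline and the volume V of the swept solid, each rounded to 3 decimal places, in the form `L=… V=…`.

2πR = 2π·46.5 = 292.168117
per-turn = √(292.168117² + 23.5²) = √(85362.2085 + 552.25) = √85914.4585 = 293.111683
L = 3.75 × 293.111683 = 1099.168810
V = π·3.25² × L = 33.183072 × 1099.168810 = 36473.798195

L=1099.169 V=36473.798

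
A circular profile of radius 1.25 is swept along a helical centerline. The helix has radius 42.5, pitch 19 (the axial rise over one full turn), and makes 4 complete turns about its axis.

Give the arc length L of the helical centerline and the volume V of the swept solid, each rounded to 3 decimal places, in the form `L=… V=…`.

2πR = 2π·42.5 = 267.035376
per-turn = √(267.035376² + 19²) = √(71307.8918 + 361) = √71668.8918 = 267.710463
L = 4 × 267.710463 = 1070.841850
V = π·1.25² × L = 4.908739 × 1070.841850 = 5256.482642

L=1070.842 V=5256.483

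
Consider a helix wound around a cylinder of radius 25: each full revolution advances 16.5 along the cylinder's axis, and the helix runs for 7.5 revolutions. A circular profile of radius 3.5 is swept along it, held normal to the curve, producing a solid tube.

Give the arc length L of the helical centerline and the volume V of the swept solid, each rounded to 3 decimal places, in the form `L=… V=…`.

L=1184.579 V=45587.939

2πR = 2π·25 = 157.079633
per-turn = √(157.079633² + 16.5²) = √(24674.0110 + 272.25) = √24946.2610 = 157.943854
L = 7.5 × 157.943854 = 1184.578905
V = π·3.5² × L = 38.484510 × 1184.578905 = 45587.938710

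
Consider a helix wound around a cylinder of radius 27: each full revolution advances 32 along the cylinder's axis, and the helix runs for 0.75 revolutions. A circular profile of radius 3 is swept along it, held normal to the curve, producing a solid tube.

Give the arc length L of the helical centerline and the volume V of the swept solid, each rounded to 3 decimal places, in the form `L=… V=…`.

L=129.478 V=3660.911

2πR = 2π·27 = 169.646003
per-turn = √(169.646003² + 32²) = √(28779.7664 + 1024) = √29803.7664 = 172.637674
L = 0.75 × 172.637674 = 129.478255
V = π·3² × L = 28.274334 × 129.478255 = 3660.911423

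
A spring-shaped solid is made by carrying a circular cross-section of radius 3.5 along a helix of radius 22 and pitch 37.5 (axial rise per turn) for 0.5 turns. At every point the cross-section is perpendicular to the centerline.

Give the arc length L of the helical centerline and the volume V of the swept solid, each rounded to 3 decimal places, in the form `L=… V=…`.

2πR = 2π·22 = 138.230077
per-turn = √(138.230077² + 37.5²) = √(19107.5541 + 1406.25) = √20513.8041 = 143.226409
L = 0.5 × 143.226409 = 71.613204
V = π·3.5² × L = 38.484510 × 71.613204 = 2755.999077

L=71.613 V=2755.999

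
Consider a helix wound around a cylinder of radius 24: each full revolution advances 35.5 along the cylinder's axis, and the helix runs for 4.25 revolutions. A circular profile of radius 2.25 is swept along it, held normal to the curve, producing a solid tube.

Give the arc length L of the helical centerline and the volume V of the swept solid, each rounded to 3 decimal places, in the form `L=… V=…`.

L=658.405 V=10471.474

2πR = 2π·24 = 150.796447
per-turn = √(150.796447² + 35.5²) = √(22739.5685 + 1260.25) = √23999.8185 = 154.918748
L = 4.25 × 154.918748 = 658.404680
V = π·2.25² × L = 15.904313 × 658.404680 = 10471.473982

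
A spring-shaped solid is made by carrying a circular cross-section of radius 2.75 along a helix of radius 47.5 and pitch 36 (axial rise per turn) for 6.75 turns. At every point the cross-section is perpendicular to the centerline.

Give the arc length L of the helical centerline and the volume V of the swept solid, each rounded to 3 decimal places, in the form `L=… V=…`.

L=2029.149 V=48209.120

2πR = 2π·47.5 = 298.451302
per-turn = √(298.451302² + 36²) = √(89073.1797 + 1296) = √90369.1797 = 300.614670
L = 6.75 × 300.614670 = 2029.149021
V = π·2.75² × L = 23.758294 × 2029.149021 = 48209.119918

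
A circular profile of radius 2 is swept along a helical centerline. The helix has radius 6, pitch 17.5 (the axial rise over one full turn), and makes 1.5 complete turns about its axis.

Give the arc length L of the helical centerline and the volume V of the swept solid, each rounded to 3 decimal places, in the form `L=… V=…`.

L=62.344 V=783.442

2πR = 2π·6 = 37.699112
per-turn = √(37.699112² + 17.5²) = √(1421.2230 + 306.25) = √1727.4730 = 41.562880
L = 1.5 × 41.562880 = 62.344321
V = π·2² × L = 12.566371 × 62.344321 = 783.441840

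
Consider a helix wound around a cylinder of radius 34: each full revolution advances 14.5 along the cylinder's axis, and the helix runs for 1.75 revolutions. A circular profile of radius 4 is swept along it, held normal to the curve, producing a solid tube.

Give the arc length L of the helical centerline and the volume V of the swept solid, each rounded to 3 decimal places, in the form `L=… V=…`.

2πR = 2π·34 = 213.628300
per-turn = √(213.628300² + 14.5²) = √(45637.0508 + 210.25) = √45847.3008 = 214.119828
L = 1.75 × 214.119828 = 374.709699
V = π·4² × L = 50.265482 × 374.709699 = 18834.963803

L=374.710 V=18834.964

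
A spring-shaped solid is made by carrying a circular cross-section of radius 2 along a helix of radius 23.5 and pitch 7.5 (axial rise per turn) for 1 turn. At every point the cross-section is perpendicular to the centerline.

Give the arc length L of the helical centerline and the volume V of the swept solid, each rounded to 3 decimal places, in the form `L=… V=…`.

2πR = 2π·23.5 = 147.654855
per-turn = √(147.654855² + 7.5²) = √(21801.9561 + 56.25) = √21858.2061 = 147.845210
L = 1 × 147.845210 = 147.845210
V = π·2² × L = 12.566371 × 147.845210 = 1857.877703

L=147.845 V=1857.878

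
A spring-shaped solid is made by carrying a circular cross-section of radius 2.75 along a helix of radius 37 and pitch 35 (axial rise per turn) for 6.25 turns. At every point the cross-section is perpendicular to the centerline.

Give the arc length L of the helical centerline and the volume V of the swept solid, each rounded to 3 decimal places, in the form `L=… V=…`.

2πR = 2π·37 = 232.477856
per-turn = √(232.477856² + 35²) = √(54045.9537 + 1225) = √55270.9537 = 235.097753
L = 6.25 × 235.097753 = 1469.360959
V = π·2.75² × L = 23.758294 × 1469.360959 = 34909.510315

L=1469.361 V=34909.510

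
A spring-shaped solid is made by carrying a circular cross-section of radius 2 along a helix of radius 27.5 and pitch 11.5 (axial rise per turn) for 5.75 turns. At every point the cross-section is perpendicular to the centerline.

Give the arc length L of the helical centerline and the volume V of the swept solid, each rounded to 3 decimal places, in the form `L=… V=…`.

L=995.727 V=12512.671

2πR = 2π·27.5 = 172.787596
per-turn = √(172.787596² + 11.5²) = √(29855.5533 + 132.25) = √29987.8033 = 173.169868
L = 5.75 × 173.169868 = 995.726743
V = π·2² × L = 12.566371 × 995.726743 = 12512.671285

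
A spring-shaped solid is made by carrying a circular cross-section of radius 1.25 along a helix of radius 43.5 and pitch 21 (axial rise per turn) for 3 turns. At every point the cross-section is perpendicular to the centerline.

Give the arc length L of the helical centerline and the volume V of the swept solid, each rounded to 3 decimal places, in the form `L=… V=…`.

L=822.372 V=4036.811

2πR = 2π·43.5 = 273.318561
per-turn = √(273.318561² + 21²) = √(74703.0357 + 441) = √75144.0357 = 274.124125
L = 3 × 274.124125 = 822.372374
V = π·1.25² × L = 4.908739 × 822.372374 = 4036.810951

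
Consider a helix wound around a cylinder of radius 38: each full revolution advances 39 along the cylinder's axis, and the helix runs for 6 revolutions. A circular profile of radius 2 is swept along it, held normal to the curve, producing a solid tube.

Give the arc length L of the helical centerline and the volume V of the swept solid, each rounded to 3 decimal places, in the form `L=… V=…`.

2πR = 2π·38 = 238.761042
per-turn = √(238.761042² + 39²) = √(57006.8350 + 1521) = √58527.8350 = 241.925267
L = 6 × 241.925267 = 1451.551605
V = π·2² × L = 12.566371 × 1451.551605 = 18240.735429

L=1451.552 V=18240.735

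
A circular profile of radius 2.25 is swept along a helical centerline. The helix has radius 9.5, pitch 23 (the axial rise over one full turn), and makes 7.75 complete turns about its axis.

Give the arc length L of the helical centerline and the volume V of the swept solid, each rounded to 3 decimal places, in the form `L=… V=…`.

L=495.753 V=7884.616

2πR = 2π·9.5 = 59.690260
per-turn = √(59.690260² + 23²) = √(3562.9272 + 529) = √4091.9272 = 63.968173
L = 7.75 × 63.968173 = 495.753343
V = π·2.25² × L = 15.904313 × 495.753343 = 7884.616238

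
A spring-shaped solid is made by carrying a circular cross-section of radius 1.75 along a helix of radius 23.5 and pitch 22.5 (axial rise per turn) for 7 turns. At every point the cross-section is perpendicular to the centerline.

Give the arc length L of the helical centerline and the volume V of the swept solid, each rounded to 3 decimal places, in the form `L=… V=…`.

2πR = 2π·23.5 = 147.654855
per-turn = √(147.654855² + 22.5²) = √(21801.9561 + 506.25) = √22308.2061 = 149.359319
L = 7 × 149.359319 = 1045.515232
V = π·1.75² × L = 9.621128 × 1045.515232 = 10059.035350

L=1045.515 V=10059.035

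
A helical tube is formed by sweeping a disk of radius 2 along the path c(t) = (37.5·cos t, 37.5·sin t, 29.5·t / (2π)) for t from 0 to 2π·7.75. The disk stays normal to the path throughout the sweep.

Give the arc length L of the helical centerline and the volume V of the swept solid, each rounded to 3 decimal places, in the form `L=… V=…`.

2πR = 2π·37.5 = 235.619449
per-turn = √(235.619449² + 29.5²) = √(55516.5248 + 870.25) = √56386.7748 = 237.458996
L = 7.75 × 237.458996 = 1840.307219
V = π·2² × L = 12.566371 × 1840.307219 = 23125.982553

L=1840.307 V=23125.983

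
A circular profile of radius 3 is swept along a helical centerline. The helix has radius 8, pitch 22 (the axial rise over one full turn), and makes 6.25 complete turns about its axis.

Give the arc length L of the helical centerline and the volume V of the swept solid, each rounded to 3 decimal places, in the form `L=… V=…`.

2πR = 2π·8 = 50.265482
per-turn = √(50.265482² + 22²) = √(2526.6187 + 484) = √3010.6187 = 54.869105
L = 6.25 × 54.869105 = 342.931909
V = π·3² × L = 28.274334 × 342.931909 = 9696.171286

L=342.932 V=9696.171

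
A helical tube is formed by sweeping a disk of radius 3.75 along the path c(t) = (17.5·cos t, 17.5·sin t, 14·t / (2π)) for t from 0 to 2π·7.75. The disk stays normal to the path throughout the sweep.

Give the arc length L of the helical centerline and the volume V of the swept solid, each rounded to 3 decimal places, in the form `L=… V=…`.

2πR = 2π·17.5 = 109.955743
per-turn = √(109.955743² + 14²) = √(12090.2654 + 196) = √12286.2654 = 110.843427
L = 7.75 × 110.843427 = 859.036562
V = π·3.75² × L = 44.178647 × 859.036562 = 37951.072773

L=859.037 V=37951.073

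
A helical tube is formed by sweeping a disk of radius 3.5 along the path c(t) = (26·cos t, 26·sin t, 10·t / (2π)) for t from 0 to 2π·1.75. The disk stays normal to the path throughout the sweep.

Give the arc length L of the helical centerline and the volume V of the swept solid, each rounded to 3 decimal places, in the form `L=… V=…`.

2πR = 2π·26 = 163.362818
per-turn = √(163.362818² + 10²) = √(26687.4103 + 100) = √26787.4103 = 163.668599
L = 1.75 × 163.668599 = 286.420048
V = π·3.5² × L = 38.484510 × 286.420048 = 11022.735213

L=286.420 V=11022.735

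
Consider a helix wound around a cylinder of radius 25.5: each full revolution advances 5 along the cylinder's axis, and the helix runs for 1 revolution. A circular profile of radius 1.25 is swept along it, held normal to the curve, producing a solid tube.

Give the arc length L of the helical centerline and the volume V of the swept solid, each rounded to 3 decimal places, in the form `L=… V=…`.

L=160.299 V=786.867

2πR = 2π·25.5 = 160.221225
per-turn = √(160.221225² + 5²) = √(25670.8410 + 25) = √25695.8410 = 160.299223
L = 1 × 160.299223 = 160.299223
V = π·1.25² × L = 4.908739 × 160.299223 = 786.866973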